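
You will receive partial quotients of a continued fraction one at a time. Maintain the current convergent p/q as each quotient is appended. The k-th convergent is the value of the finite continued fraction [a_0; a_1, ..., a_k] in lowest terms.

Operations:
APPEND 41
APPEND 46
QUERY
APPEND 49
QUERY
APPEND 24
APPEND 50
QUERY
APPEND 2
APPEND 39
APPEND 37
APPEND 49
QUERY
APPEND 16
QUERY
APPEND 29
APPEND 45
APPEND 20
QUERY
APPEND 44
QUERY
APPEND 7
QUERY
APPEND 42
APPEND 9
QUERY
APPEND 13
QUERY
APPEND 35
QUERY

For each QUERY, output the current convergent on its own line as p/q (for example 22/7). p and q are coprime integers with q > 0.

1887/46
92504/2255
111191654/2710555
16102633236701/392539111190
257970575918618/6288632368119
6760181062242209683/164795125533125921
297785600929302592705/7259216141590307488
2091259387567360358618/50979308116665278337
795267378296393299250567/19386490721490453257115
10426606597731871327912032/254172769536417424340137
365726498298911889776171687/8915433424496100305161910

APPEND 41: p_0 = 41·1 + 0 = 41, q_0 = 41·0 + 1 = 1 → 41/1
APPEND 46: p_1 = 46·41 + 1 = 1887, q_1 = 46·1 + 0 = 46 → 1887/46
APPEND 49: p_2 = 49·1887 + 41 = 92504, q_2 = 49·46 + 1 = 2255 → 92504/2255
APPEND 24: p_3 = 24·92504 + 1887 = 2221983, q_3 = 24·2255 + 46 = 54166 → 2221983/54166
APPEND 50: p_4 = 50·2221983 + 92504 = 111191654, q_4 = 50·54166 + 2255 = 2710555 → 111191654/2710555
APPEND 2: p_5 = 2·111191654 + 2221983 = 224605291, q_5 = 2·2710555 + 54166 = 5475276 → 224605291/5475276
APPEND 39: p_6 = 39·224605291 + 111191654 = 8870798003, q_6 = 39·5475276 + 2710555 = 216246319 → 8870798003/216246319
APPEND 37: p_7 = 37·8870798003 + 224605291 = 328444131402, q_7 = 37·216246319 + 5475276 = 8006589079 → 328444131402/8006589079
APPEND 49: p_8 = 49·328444131402 + 8870798003 = 16102633236701, q_8 = 49·8006589079 + 216246319 = 392539111190 → 16102633236701/392539111190
APPEND 16: p_9 = 16·16102633236701 + 328444131402 = 257970575918618, q_9 = 16·392539111190 + 8006589079 = 6288632368119 → 257970575918618/6288632368119
APPEND 29: p_10 = 29·257970575918618 + 16102633236701 = 7497249334876623, q_10 = 29·6288632368119 + 392539111190 = 182762877786641 → 7497249334876623/182762877786641
APPEND 45: p_11 = 45·7497249334876623 + 257970575918618 = 337634190645366653, q_11 = 45·182762877786641 + 6288632368119 = 8230618132766964 → 337634190645366653/8230618132766964
APPEND 20: p_12 = 20·337634190645366653 + 7497249334876623 = 6760181062242209683, q_12 = 20·8230618132766964 + 182762877786641 = 164795125533125921 → 6760181062242209683/164795125533125921
APPEND 44: p_13 = 44·6760181062242209683 + 337634190645366653 = 297785600929302592705, q_13 = 44·164795125533125921 + 8230618132766964 = 7259216141590307488 → 297785600929302592705/7259216141590307488
APPEND 7: p_14 = 7·297785600929302592705 + 6760181062242209683 = 2091259387567360358618, q_14 = 7·7259216141590307488 + 164795125533125921 = 50979308116665278337 → 2091259387567360358618/50979308116665278337
APPEND 42: p_15 = 42·2091259387567360358618 + 297785600929302592705 = 88130679878758437654661, q_15 = 42·50979308116665278337 + 7259216141590307488 = 2148390157041531997642 → 88130679878758437654661/2148390157041531997642
APPEND 9: p_16 = 9·88130679878758437654661 + 2091259387567360358618 = 795267378296393299250567, q_16 = 9·2148390157041531997642 + 50979308116665278337 = 19386490721490453257115 → 795267378296393299250567/19386490721490453257115
APPEND 13: p_17 = 13·795267378296393299250567 + 88130679878758437654661 = 10426606597731871327912032, q_17 = 13·19386490721490453257115 + 2148390157041531997642 = 254172769536417424340137 → 10426606597731871327912032/254172769536417424340137
APPEND 35: p_18 = 35·10426606597731871327912032 + 795267378296393299250567 = 365726498298911889776171687, q_18 = 35·254172769536417424340137 + 19386490721490453257115 = 8915433424496100305161910 → 365726498298911889776171687/8915433424496100305161910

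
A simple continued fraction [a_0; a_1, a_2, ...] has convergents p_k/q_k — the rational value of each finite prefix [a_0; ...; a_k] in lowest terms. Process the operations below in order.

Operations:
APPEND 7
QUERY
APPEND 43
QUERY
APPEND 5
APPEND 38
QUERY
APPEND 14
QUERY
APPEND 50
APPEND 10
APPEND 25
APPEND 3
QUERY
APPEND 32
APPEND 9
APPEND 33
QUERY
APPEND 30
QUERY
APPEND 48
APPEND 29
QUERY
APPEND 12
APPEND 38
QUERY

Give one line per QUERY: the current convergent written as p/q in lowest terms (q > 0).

7/1
302/43
57948/8251
812789/115730
31113886638/4430190493
300778920492676/42826790801315
9032451646318269/1286097165473686
12590927732015636321/1792775328438082733
5770540594933009043041/821645793744078262215

APPEND 7: p_0 = 7·1 + 0 = 7, q_0 = 7·0 + 1 = 1 → 7/1
APPEND 43: p_1 = 43·7 + 1 = 302, q_1 = 43·1 + 0 = 43 → 302/43
APPEND 5: p_2 = 5·302 + 7 = 1517, q_2 = 5·43 + 1 = 216 → 1517/216
APPEND 38: p_3 = 38·1517 + 302 = 57948, q_3 = 38·216 + 43 = 8251 → 57948/8251
APPEND 14: p_4 = 14·57948 + 1517 = 812789, q_4 = 14·8251 + 216 = 115730 → 812789/115730
APPEND 50: p_5 = 50·812789 + 57948 = 40697398, q_5 = 50·115730 + 8251 = 5794751 → 40697398/5794751
APPEND 10: p_6 = 10·40697398 + 812789 = 407786769, q_6 = 10·5794751 + 115730 = 58063240 → 407786769/58063240
APPEND 25: p_7 = 25·407786769 + 40697398 = 10235366623, q_7 = 25·58063240 + 5794751 = 1457375751 → 10235366623/1457375751
APPEND 3: p_8 = 3·10235366623 + 407786769 = 31113886638, q_8 = 3·1457375751 + 58063240 = 4430190493 → 31113886638/4430190493
APPEND 32: p_9 = 32·31113886638 + 10235366623 = 1005879739039, q_9 = 32·4430190493 + 1457375751 = 143223471527 → 1005879739039/143223471527
APPEND 9: p_10 = 9·1005879739039 + 31113886638 = 9084031537989, q_10 = 9·143223471527 + 4430190493 = 1293441434236 → 9084031537989/1293441434236
APPEND 33: p_11 = 33·9084031537989 + 1005879739039 = 300778920492676, q_11 = 33·1293441434236 + 143223471527 = 42826790801315 → 300778920492676/42826790801315
APPEND 30: p_12 = 30·300778920492676 + 9084031537989 = 9032451646318269, q_12 = 30·42826790801315 + 1293441434236 = 1286097165473686 → 9032451646318269/1286097165473686
APPEND 48: p_13 = 48·9032451646318269 + 300778920492676 = 433858457943769588, q_13 = 48·1286097165473686 + 42826790801315 = 61775490733538243 → 433858457943769588/61775490733538243
APPEND 29: p_14 = 29·433858457943769588 + 9032451646318269 = 12590927732015636321, q_14 = 29·61775490733538243 + 1286097165473686 = 1792775328438082733 → 12590927732015636321/1792775328438082733
APPEND 12: p_15 = 12·12590927732015636321 + 433858457943769588 = 151524991242131405440, q_15 = 12·1792775328438082733 + 61775490733538243 = 21575079431990531039 → 151524991242131405440/21575079431990531039
APPEND 38: p_16 = 38·151524991242131405440 + 12590927732015636321 = 5770540594933009043041, q_16 = 38·21575079431990531039 + 1792775328438082733 = 821645793744078262215 → 5770540594933009043041/821645793744078262215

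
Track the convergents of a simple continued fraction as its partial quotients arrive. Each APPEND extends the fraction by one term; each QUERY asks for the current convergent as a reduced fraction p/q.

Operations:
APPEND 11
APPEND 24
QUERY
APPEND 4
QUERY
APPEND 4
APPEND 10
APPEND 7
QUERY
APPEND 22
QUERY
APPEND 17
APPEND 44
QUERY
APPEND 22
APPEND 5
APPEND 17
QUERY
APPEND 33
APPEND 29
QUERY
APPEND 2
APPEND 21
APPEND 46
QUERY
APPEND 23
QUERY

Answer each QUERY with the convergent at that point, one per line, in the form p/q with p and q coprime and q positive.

265/24
1071/97
330476/29931
7317033/662699
5494998661/497678515
10500678367031/951039725139
10077356360710822/912699721715977
20288843161270408453/1837547551600570334
467084008824775794924/42303500006651104955

APPEND 11: p_0 = 11·1 + 0 = 11, q_0 = 11·0 + 1 = 1 → 11/1
APPEND 24: p_1 = 24·11 + 1 = 265, q_1 = 24·1 + 0 = 24 → 265/24
APPEND 4: p_2 = 4·265 + 11 = 1071, q_2 = 4·24 + 1 = 97 → 1071/97
APPEND 4: p_3 = 4·1071 + 265 = 4549, q_3 = 4·97 + 24 = 412 → 4549/412
APPEND 10: p_4 = 10·4549 + 1071 = 46561, q_4 = 10·412 + 97 = 4217 → 46561/4217
APPEND 7: p_5 = 7·46561 + 4549 = 330476, q_5 = 7·4217 + 412 = 29931 → 330476/29931
APPEND 22: p_6 = 22·330476 + 46561 = 7317033, q_6 = 22·29931 + 4217 = 662699 → 7317033/662699
APPEND 17: p_7 = 17·7317033 + 330476 = 124720037, q_7 = 17·662699 + 29931 = 11295814 → 124720037/11295814
APPEND 44: p_8 = 44·124720037 + 7317033 = 5494998661, q_8 = 44·11295814 + 662699 = 497678515 → 5494998661/497678515
APPEND 22: p_9 = 22·5494998661 + 124720037 = 121014690579, q_9 = 22·497678515 + 11295814 = 10960223144 → 121014690579/10960223144
APPEND 5: p_10 = 5·121014690579 + 5494998661 = 610568451556, q_10 = 5·10960223144 + 497678515 = 55298794235 → 610568451556/55298794235
APPEND 17: p_11 = 17·610568451556 + 121014690579 = 10500678367031, q_11 = 17·55298794235 + 10960223144 = 951039725139 → 10500678367031/951039725139
APPEND 33: p_12 = 33·10500678367031 + 610568451556 = 347132954563579, q_12 = 33·951039725139 + 55298794235 = 31439609723822 → 347132954563579/31439609723822
APPEND 29: p_13 = 29·347132954563579 + 10500678367031 = 10077356360710822, q_13 = 29·31439609723822 + 951039725139 = 912699721715977 → 10077356360710822/912699721715977
APPEND 2: p_14 = 2·10077356360710822 + 347132954563579 = 20501845675985223, q_14 = 2·912699721715977 + 31439609723822 = 1856839053155776 → 20501845675985223/1856839053155776
APPEND 21: p_15 = 21·20501845675985223 + 10077356360710822 = 440616115556400505, q_15 = 21·1856839053155776 + 912699721715977 = 39906319837987273 → 440616115556400505/39906319837987273
APPEND 46: p_16 = 46·440616115556400505 + 20501845675985223 = 20288843161270408453, q_16 = 46·39906319837987273 + 1856839053155776 = 1837547551600570334 → 20288843161270408453/1837547551600570334
APPEND 23: p_17 = 23·20288843161270408453 + 440616115556400505 = 467084008824775794924, q_17 = 23·1837547551600570334 + 39906319837987273 = 42303500006651104955 → 467084008824775794924/42303500006651104955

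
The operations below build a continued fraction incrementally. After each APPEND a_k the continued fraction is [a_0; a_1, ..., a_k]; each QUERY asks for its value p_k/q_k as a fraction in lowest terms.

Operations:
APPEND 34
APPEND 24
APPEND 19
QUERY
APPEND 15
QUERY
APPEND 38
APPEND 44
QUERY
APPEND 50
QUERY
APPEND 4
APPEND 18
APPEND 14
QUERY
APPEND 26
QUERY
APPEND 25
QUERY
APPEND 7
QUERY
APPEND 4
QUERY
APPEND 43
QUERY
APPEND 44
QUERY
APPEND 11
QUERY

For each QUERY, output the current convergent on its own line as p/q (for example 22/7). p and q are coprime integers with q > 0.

APPEND 34: p_0 = 34·1 + 0 = 34, q_0 = 34·0 + 1 = 1 → 34/1
APPEND 24: p_1 = 24·34 + 1 = 817, q_1 = 24·1 + 0 = 24 → 817/24
APPEND 19: p_2 = 19·817 + 34 = 15557, q_2 = 19·24 + 1 = 457 → 15557/457
APPEND 15: p_3 = 15·15557 + 817 = 234172, q_3 = 15·457 + 24 = 6879 → 234172/6879
APPEND 38: p_4 = 38·234172 + 15557 = 8914093, q_4 = 38·6879 + 457 = 261859 → 8914093/261859
APPEND 44: p_5 = 44·8914093 + 234172 = 392454264, q_5 = 44·261859 + 6879 = 11528675 → 392454264/11528675
APPEND 50: p_6 = 50·392454264 + 8914093 = 19631627293, q_6 = 50·11528675 + 261859 = 576695609 → 19631627293/576695609
APPEND 4: p_7 = 4·19631627293 + 392454264 = 78918963436, q_7 = 4·576695609 + 11528675 = 2318311111 → 78918963436/2318311111
APPEND 18: p_8 = 18·78918963436 + 19631627293 = 1440172969141, q_8 = 18·2318311111 + 576695609 = 42306295607 → 1440172969141/42306295607
APPEND 14: p_9 = 14·1440172969141 + 78918963436 = 20241340531410, q_9 = 14·42306295607 + 2318311111 = 594606449609 → 20241340531410/594606449609
APPEND 26: p_10 = 26·20241340531410 + 1440172969141 = 527715026785801, q_10 = 26·594606449609 + 42306295607 = 15502073985441 → 527715026785801/15502073985441
APPEND 25: p_11 = 25·527715026785801 + 20241340531410 = 13213117010176435, q_11 = 25·15502073985441 + 594606449609 = 388146456085634 → 13213117010176435/388146456085634
APPEND 7: p_12 = 7·13213117010176435 + 527715026785801 = 93019534098020846, q_12 = 7·388146456085634 + 15502073985441 = 2732527266584879 → 93019534098020846/2732527266584879
APPEND 4: p_13 = 4·93019534098020846 + 13213117010176435 = 385291253402259819, q_13 = 4·2732527266584879 + 388146456085634 = 11318255522425150 → 385291253402259819/11318255522425150
APPEND 43: p_14 = 43·385291253402259819 + 93019534098020846 = 16660543430395193063, q_14 = 43·11318255522425150 + 2732527266584879 = 489417514730866329 → 16660543430395193063/489417514730866329
APPEND 44: p_15 = 44·16660543430395193063 + 385291253402259819 = 733449202190790754591, q_15 = 44·489417514730866329 + 11318255522425150 = 21545688903680543626 → 733449202190790754591/21545688903680543626
APPEND 11: p_16 = 11·733449202190790754591 + 16660543430395193063 = 8084601767529093493564, q_16 = 11·21545688903680543626 + 489417514730866329 = 237491995455216846215 → 8084601767529093493564/237491995455216846215

15557/457
234172/6879
392454264/11528675
19631627293/576695609
20241340531410/594606449609
527715026785801/15502073985441
13213117010176435/388146456085634
93019534098020846/2732527266584879
385291253402259819/11318255522425150
16660543430395193063/489417514730866329
733449202190790754591/21545688903680543626
8084601767529093493564/237491995455216846215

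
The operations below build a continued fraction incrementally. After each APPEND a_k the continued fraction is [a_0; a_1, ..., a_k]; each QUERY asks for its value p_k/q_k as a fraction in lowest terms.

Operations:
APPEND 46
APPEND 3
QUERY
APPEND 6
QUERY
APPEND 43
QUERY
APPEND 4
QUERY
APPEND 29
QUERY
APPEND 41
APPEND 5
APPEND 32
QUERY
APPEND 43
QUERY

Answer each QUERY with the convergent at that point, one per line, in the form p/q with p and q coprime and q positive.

139/3
880/19
37979/820
152796/3299
4469063/96491
29667895035/640555942
1276640877463/27563799147

APPEND 46: p_0 = 46·1 + 0 = 46, q_0 = 46·0 + 1 = 1 → 46/1
APPEND 3: p_1 = 3·46 + 1 = 139, q_1 = 3·1 + 0 = 3 → 139/3
APPEND 6: p_2 = 6·139 + 46 = 880, q_2 = 6·3 + 1 = 19 → 880/19
APPEND 43: p_3 = 43·880 + 139 = 37979, q_3 = 43·19 + 3 = 820 → 37979/820
APPEND 4: p_4 = 4·37979 + 880 = 152796, q_4 = 4·820 + 19 = 3299 → 152796/3299
APPEND 29: p_5 = 29·152796 + 37979 = 4469063, q_5 = 29·3299 + 820 = 96491 → 4469063/96491
APPEND 41: p_6 = 41·4469063 + 152796 = 183384379, q_6 = 41·96491 + 3299 = 3959430 → 183384379/3959430
APPEND 5: p_7 = 5·183384379 + 4469063 = 921390958, q_7 = 5·3959430 + 96491 = 19893641 → 921390958/19893641
APPEND 32: p_8 = 32·921390958 + 183384379 = 29667895035, q_8 = 32·19893641 + 3959430 = 640555942 → 29667895035/640555942
APPEND 43: p_9 = 43·29667895035 + 921390958 = 1276640877463, q_9 = 43·640555942 + 19893641 = 27563799147 → 1276640877463/27563799147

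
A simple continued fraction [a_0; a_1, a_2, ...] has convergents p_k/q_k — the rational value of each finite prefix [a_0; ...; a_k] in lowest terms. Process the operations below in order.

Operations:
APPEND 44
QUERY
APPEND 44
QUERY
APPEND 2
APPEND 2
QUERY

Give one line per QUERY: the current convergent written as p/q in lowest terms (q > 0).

44/1
1937/44
9773/222

APPEND 44: p_0 = 44·1 + 0 = 44, q_0 = 44·0 + 1 = 1 → 44/1
APPEND 44: p_1 = 44·44 + 1 = 1937, q_1 = 44·1 + 0 = 44 → 1937/44
APPEND 2: p_2 = 2·1937 + 44 = 3918, q_2 = 2·44 + 1 = 89 → 3918/89
APPEND 2: p_3 = 2·3918 + 1937 = 9773, q_3 = 2·89 + 44 = 222 → 9773/222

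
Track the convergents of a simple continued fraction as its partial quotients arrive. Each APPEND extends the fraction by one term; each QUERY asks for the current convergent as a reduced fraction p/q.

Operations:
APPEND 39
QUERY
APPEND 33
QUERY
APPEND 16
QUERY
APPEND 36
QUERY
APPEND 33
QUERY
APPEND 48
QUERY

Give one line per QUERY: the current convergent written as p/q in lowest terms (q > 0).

39/1
1288/33
20647/529
744580/19077
24591787/630070
1181150356/30262437

APPEND 39: p_0 = 39·1 + 0 = 39, q_0 = 39·0 + 1 = 1 → 39/1
APPEND 33: p_1 = 33·39 + 1 = 1288, q_1 = 33·1 + 0 = 33 → 1288/33
APPEND 16: p_2 = 16·1288 + 39 = 20647, q_2 = 16·33 + 1 = 529 → 20647/529
APPEND 36: p_3 = 36·20647 + 1288 = 744580, q_3 = 36·529 + 33 = 19077 → 744580/19077
APPEND 33: p_4 = 33·744580 + 20647 = 24591787, q_4 = 33·19077 + 529 = 630070 → 24591787/630070
APPEND 48: p_5 = 48·24591787 + 744580 = 1181150356, q_5 = 48·630070 + 19077 = 30262437 → 1181150356/30262437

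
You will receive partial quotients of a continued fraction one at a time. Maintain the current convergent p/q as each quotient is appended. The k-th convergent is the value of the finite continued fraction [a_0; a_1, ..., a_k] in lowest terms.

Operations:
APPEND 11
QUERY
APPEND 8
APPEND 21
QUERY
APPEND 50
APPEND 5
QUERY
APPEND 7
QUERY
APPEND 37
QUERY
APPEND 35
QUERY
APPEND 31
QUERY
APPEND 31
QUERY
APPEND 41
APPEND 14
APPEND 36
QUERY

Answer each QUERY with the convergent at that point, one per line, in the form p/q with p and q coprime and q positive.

APPEND 11: p_0 = 11·1 + 0 = 11, q_0 = 11·0 + 1 = 1 → 11/1
APPEND 8: p_1 = 8·11 + 1 = 89, q_1 = 8·1 + 0 = 8 → 89/8
APPEND 21: p_2 = 21·89 + 11 = 1880, q_2 = 21·8 + 1 = 169 → 1880/169
APPEND 50: p_3 = 50·1880 + 89 = 94089, q_3 = 50·169 + 8 = 8458 → 94089/8458
APPEND 5: p_4 = 5·94089 + 1880 = 472325, q_4 = 5·8458 + 169 = 42459 → 472325/42459
APPEND 7: p_5 = 7·472325 + 94089 = 3400364, q_5 = 7·42459 + 8458 = 305671 → 3400364/305671
APPEND 37: p_6 = 37·3400364 + 472325 = 126285793, q_6 = 37·305671 + 42459 = 11352286 → 126285793/11352286
APPEND 35: p_7 = 35·126285793 + 3400364 = 4423403119, q_7 = 35·11352286 + 305671 = 397635681 → 4423403119/397635681
APPEND 31: p_8 = 31·4423403119 + 126285793 = 137251782482, q_8 = 31·397635681 + 11352286 = 12338058397 → 137251782482/12338058397
APPEND 31: p_9 = 31·137251782482 + 4423403119 = 4259228660061, q_9 = 31·12338058397 + 397635681 = 382877445988 → 4259228660061/382877445988
APPEND 41: p_10 = 41·4259228660061 + 137251782482 = 174765626844983, q_10 = 41·382877445988 + 12338058397 = 15710313343905 → 174765626844983/15710313343905
APPEND 14: p_11 = 14·174765626844983 + 4259228660061 = 2450978004489823, q_11 = 14·15710313343905 + 382877445988 = 220327264260658 → 2450978004489823/220327264260658
APPEND 36: p_12 = 36·2450978004489823 + 174765626844983 = 88409973788478611, q_12 = 36·220327264260658 + 15710313343905 = 7947491826727593 → 88409973788478611/7947491826727593

11/1
1880/169
472325/42459
3400364/305671
126285793/11352286
4423403119/397635681
137251782482/12338058397
4259228660061/382877445988
88409973788478611/7947491826727593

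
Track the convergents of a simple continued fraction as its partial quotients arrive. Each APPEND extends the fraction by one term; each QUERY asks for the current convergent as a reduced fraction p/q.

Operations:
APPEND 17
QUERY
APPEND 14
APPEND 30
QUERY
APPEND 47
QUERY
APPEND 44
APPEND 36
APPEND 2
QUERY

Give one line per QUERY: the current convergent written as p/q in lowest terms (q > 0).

APPEND 17: p_0 = 17·1 + 0 = 17, q_0 = 17·0 + 1 = 1 → 17/1
APPEND 14: p_1 = 14·17 + 1 = 239, q_1 = 14·1 + 0 = 14 → 239/14
APPEND 30: p_2 = 30·239 + 17 = 7187, q_2 = 30·14 + 1 = 421 → 7187/421
APPEND 47: p_3 = 47·7187 + 239 = 338028, q_3 = 47·421 + 14 = 19801 → 338028/19801
APPEND 44: p_4 = 44·338028 + 7187 = 14880419, q_4 = 44·19801 + 421 = 871665 → 14880419/871665
APPEND 36: p_5 = 36·14880419 + 338028 = 536033112, q_5 = 36·871665 + 19801 = 31399741 → 536033112/31399741
APPEND 2: p_6 = 2·536033112 + 14880419 = 1086946643, q_6 = 2·31399741 + 871665 = 63671147 → 1086946643/63671147

17/1
7187/421
338028/19801
1086946643/63671147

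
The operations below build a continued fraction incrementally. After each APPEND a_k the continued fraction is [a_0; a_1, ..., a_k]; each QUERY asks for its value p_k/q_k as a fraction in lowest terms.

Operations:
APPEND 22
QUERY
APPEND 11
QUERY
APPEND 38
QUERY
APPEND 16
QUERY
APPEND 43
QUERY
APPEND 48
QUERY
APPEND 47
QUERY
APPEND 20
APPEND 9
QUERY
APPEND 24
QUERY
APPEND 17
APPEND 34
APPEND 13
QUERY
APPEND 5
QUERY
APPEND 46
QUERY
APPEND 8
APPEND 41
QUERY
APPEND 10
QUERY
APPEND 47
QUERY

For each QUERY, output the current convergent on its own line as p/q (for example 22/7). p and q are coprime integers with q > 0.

APPEND 22: p_0 = 22·1 + 0 = 22, q_0 = 22·0 + 1 = 1 → 22/1
APPEND 11: p_1 = 11·22 + 1 = 243, q_1 = 11·1 + 0 = 11 → 243/11
APPEND 38: p_2 = 38·243 + 22 = 9256, q_2 = 38·11 + 1 = 419 → 9256/419
APPEND 16: p_3 = 16·9256 + 243 = 148339, q_3 = 16·419 + 11 = 6715 → 148339/6715
APPEND 43: p_4 = 43·148339 + 9256 = 6387833, q_4 = 43·6715 + 419 = 289164 → 6387833/289164
APPEND 48: p_5 = 48·6387833 + 148339 = 306764323, q_5 = 48·289164 + 6715 = 13886587 → 306764323/13886587
APPEND 47: p_6 = 47·306764323 + 6387833 = 14424311014, q_6 = 47·13886587 + 289164 = 652958753 → 14424311014/652958753
APPEND 20: p_7 = 20·14424311014 + 306764323 = 288792984603, q_7 = 20·652958753 + 13886587 = 13073061647 → 288792984603/13073061647
APPEND 9: p_8 = 9·288792984603 + 14424311014 = 2613561172441, q_8 = 9·13073061647 + 652958753 = 118310513576 → 2613561172441/118310513576
APPEND 24: p_9 = 24·2613561172441 + 288792984603 = 63014261123187, q_9 = 24·118310513576 + 13073061647 = 2852525387471 → 63014261123187/2852525387471
APPEND 17: p_10 = 17·63014261123187 + 2613561172441 = 1073856000266620, q_10 = 17·2852525387471 + 118310513576 = 48611242100583 → 1073856000266620/48611242100583
APPEND 34: p_11 = 34·1073856000266620 + 63014261123187 = 36574118270188267, q_11 = 34·48611242100583 + 2852525387471 = 1655634756807293 → 36574118270188267/1655634756807293
APPEND 13: p_12 = 13·36574118270188267 + 1073856000266620 = 476537393512714091, q_12 = 13·1655634756807293 + 48611242100583 = 21571863080595392 → 476537393512714091/21571863080595392
APPEND 5: p_13 = 5·476537393512714091 + 36574118270188267 = 2419261085833758722, q_13 = 5·21571863080595392 + 1655634756807293 = 109514950159784253 → 2419261085833758722/109514950159784253
APPEND 46: p_14 = 46·2419261085833758722 + 476537393512714091 = 111762547341865615303, q_14 = 46·109514950159784253 + 21571863080595392 = 5059259570430671030 → 111762547341865615303/5059259570430671030
APPEND 8: p_15 = 8·111762547341865615303 + 2419261085833758722 = 896519639820758681146, q_15 = 8·5059259570430671030 + 109514950159784253 = 40583591513605152493 → 896519639820758681146/40583591513605152493
APPEND 41: p_16 = 41·896519639820758681146 + 111762547341865615303 = 36869067779992971542289, q_16 = 41·40583591513605152493 + 5059259570430671030 = 1668986511628241923243 → 36869067779992971542289/1668986511628241923243
APPEND 10: p_17 = 10·36869067779992971542289 + 896519639820758681146 = 369587197439750474104036, q_17 = 10·1668986511628241923243 + 40583591513605152493 = 16730448707796024384923 → 369587197439750474104036/16730448707796024384923
APPEND 47: p_18 = 47·369587197439750474104036 + 36869067779992971542289 = 17407467347448265254431981, q_18 = 47·16730448707796024384923 + 1668986511628241923243 = 788000075778041388014624 → 17407467347448265254431981/788000075778041388014624

22/1
243/11
9256/419
148339/6715
6387833/289164
306764323/13886587
14424311014/652958753
2613561172441/118310513576
63014261123187/2852525387471
476537393512714091/21571863080595392
2419261085833758722/109514950159784253
111762547341865615303/5059259570430671030
36869067779992971542289/1668986511628241923243
369587197439750474104036/16730448707796024384923
17407467347448265254431981/788000075778041388014624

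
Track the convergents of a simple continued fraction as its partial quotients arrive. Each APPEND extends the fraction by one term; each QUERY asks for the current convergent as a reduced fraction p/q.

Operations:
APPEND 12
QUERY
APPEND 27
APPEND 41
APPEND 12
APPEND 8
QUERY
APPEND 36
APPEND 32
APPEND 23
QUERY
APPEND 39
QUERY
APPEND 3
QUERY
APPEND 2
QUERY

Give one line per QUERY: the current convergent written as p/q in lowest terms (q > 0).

APPEND 12: p_0 = 12·1 + 0 = 12, q_0 = 12·0 + 1 = 1 → 12/1
APPEND 27: p_1 = 27·12 + 1 = 325, q_1 = 27·1 + 0 = 27 → 325/27
APPEND 41: p_2 = 41·325 + 12 = 13337, q_2 = 41·27 + 1 = 1108 → 13337/1108
APPEND 12: p_3 = 12·13337 + 325 = 160369, q_3 = 12·1108 + 27 = 13323 → 160369/13323
APPEND 8: p_4 = 8·160369 + 13337 = 1296289, q_4 = 8·13323 + 1108 = 107692 → 1296289/107692
APPEND 36: p_5 = 36·1296289 + 160369 = 46826773, q_5 = 36·107692 + 13323 = 3890235 → 46826773/3890235
APPEND 32: p_6 = 32·46826773 + 1296289 = 1499753025, q_6 = 32·3890235 + 107692 = 124595212 → 1499753025/124595212
APPEND 23: p_7 = 23·1499753025 + 46826773 = 34541146348, q_7 = 23·124595212 + 3890235 = 2869580111 → 34541146348/2869580111
APPEND 39: p_8 = 39·34541146348 + 1499753025 = 1348604460597, q_8 = 39·2869580111 + 124595212 = 112038219541 → 1348604460597/112038219541
APPEND 3: p_9 = 3·1348604460597 + 34541146348 = 4080354528139, q_9 = 3·112038219541 + 2869580111 = 338984238734 → 4080354528139/338984238734
APPEND 2: p_10 = 2·4080354528139 + 1348604460597 = 9509313516875, q_10 = 2·338984238734 + 112038219541 = 790006697009 → 9509313516875/790006697009

12/1
1296289/107692
34541146348/2869580111
1348604460597/112038219541
4080354528139/338984238734
9509313516875/790006697009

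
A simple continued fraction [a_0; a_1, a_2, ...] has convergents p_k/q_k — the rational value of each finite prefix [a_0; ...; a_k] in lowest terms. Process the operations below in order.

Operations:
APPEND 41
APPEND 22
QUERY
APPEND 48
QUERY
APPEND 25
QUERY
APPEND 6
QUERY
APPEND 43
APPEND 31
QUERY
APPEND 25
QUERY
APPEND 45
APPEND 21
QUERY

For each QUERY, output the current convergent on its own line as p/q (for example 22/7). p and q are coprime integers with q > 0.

APPEND 41: p_0 = 41·1 + 0 = 41, q_0 = 41·0 + 1 = 1 → 41/1
APPEND 22: p_1 = 22·41 + 1 = 903, q_1 = 22·1 + 0 = 22 → 903/22
APPEND 48: p_2 = 48·903 + 41 = 43385, q_2 = 48·22 + 1 = 1057 → 43385/1057
APPEND 25: p_3 = 25·43385 + 903 = 1085528, q_3 = 25·1057 + 22 = 26447 → 1085528/26447
APPEND 6: p_4 = 6·1085528 + 43385 = 6556553, q_4 = 6·26447 + 1057 = 159739 → 6556553/159739
APPEND 43: p_5 = 43·6556553 + 1085528 = 283017307, q_5 = 43·159739 + 26447 = 6895224 → 283017307/6895224
APPEND 31: p_6 = 31·283017307 + 6556553 = 8780093070, q_6 = 31·6895224 + 159739 = 213911683 → 8780093070/213911683
APPEND 25: p_7 = 25·8780093070 + 283017307 = 219785344057, q_7 = 25·213911683 + 6895224 = 5354687299 → 219785344057/5354687299
APPEND 45: p_8 = 45·219785344057 + 8780093070 = 9899120575635, q_8 = 45·5354687299 + 213911683 = 241174840138 → 9899120575635/241174840138
APPEND 21: p_9 = 21·9899120575635 + 219785344057 = 208101317432392, q_9 = 21·241174840138 + 5354687299 = 5070026330197 → 208101317432392/5070026330197

903/22
43385/1057
1085528/26447
6556553/159739
8780093070/213911683
219785344057/5354687299
208101317432392/5070026330197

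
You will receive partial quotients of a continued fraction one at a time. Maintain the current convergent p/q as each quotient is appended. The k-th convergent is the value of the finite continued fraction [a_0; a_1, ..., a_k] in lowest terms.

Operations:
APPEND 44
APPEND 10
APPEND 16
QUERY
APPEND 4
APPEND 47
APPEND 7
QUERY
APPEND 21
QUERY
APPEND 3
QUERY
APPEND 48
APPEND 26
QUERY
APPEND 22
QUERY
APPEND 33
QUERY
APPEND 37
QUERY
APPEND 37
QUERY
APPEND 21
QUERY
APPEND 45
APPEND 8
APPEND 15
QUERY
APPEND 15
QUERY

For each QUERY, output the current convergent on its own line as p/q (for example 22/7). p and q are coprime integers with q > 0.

APPEND 44: p_0 = 44·1 + 0 = 44, q_0 = 44·0 + 1 = 1 → 44/1
APPEND 10: p_1 = 10·44 + 1 = 441, q_1 = 10·1 + 0 = 10 → 441/10
APPEND 16: p_2 = 16·441 + 44 = 7100, q_2 = 16·10 + 1 = 161 → 7100/161
APPEND 4: p_3 = 4·7100 + 441 = 28841, q_3 = 4·161 + 10 = 654 → 28841/654
APPEND 47: p_4 = 47·28841 + 7100 = 1362627, q_4 = 47·654 + 161 = 30899 → 1362627/30899
APPEND 7: p_5 = 7·1362627 + 28841 = 9567230, q_5 = 7·30899 + 654 = 216947 → 9567230/216947
APPEND 21: p_6 = 21·9567230 + 1362627 = 202274457, q_6 = 21·216947 + 30899 = 4586786 → 202274457/4586786
APPEND 3: p_7 = 3·202274457 + 9567230 = 616390601, q_7 = 3·4586786 + 216947 = 13977305 → 616390601/13977305
APPEND 48: p_8 = 48·616390601 + 202274457 = 29789023305, q_8 = 48·13977305 + 4586786 = 675497426 → 29789023305/675497426
APPEND 26: p_9 = 26·29789023305 + 616390601 = 775130996531, q_9 = 26·675497426 + 13977305 = 17576910381 → 775130996531/17576910381
APPEND 22: p_10 = 22·775130996531 + 29789023305 = 17082670946987, q_10 = 22·17576910381 + 675497426 = 387367525808 → 17082670946987/387367525808
APPEND 33: p_11 = 33·17082670946987 + 775130996531 = 564503272247102, q_11 = 33·387367525808 + 17576910381 = 12800705262045 → 564503272247102/12800705262045
APPEND 37: p_12 = 37·564503272247102 + 17082670946987 = 20903703744089761, q_12 = 37·12800705262045 + 387367525808 = 474013462221473 → 20903703744089761/474013462221473
APPEND 37: p_13 = 37·20903703744089761 + 564503272247102 = 774001541803568259, q_13 = 37·474013462221473 + 12800705262045 = 17551298807456546 → 774001541803568259/17551298807456546
APPEND 21: p_14 = 21·774001541803568259 + 20903703744089761 = 16274936081619023200, q_14 = 21·17551298807456546 + 474013462221473 = 369051288418808939 → 16274936081619023200/369051288418808939
APPEND 45: p_15 = 45·16274936081619023200 + 774001541803568259 = 733146125214659612259, q_15 = 45·369051288418808939 + 17551298807456546 = 16624859277653858801 → 733146125214659612259/16624859277653858801
APPEND 8: p_16 = 8·733146125214659612259 + 16274936081619023200 = 5881443937798895921272, q_16 = 8·16624859277653858801 + 369051288418808939 = 133367925509649679347 → 5881443937798895921272/133367925509649679347
APPEND 15: p_17 = 15·5881443937798895921272 + 733146125214659612259 = 88954805192198098431339, q_17 = 15·133367925509649679347 + 16624859277653858801 = 2017143741922399049006 → 88954805192198098431339/2017143741922399049006
APPEND 15: p_18 = 15·88954805192198098431339 + 5881443937798895921272 = 1340203521820770372391357, q_18 = 15·2017143741922399049006 + 133367925509649679347 = 30390524054345635414437 → 1340203521820770372391357/30390524054345635414437

7100/161
9567230/216947
202274457/4586786
616390601/13977305
775130996531/17576910381
17082670946987/387367525808
564503272247102/12800705262045
20903703744089761/474013462221473
774001541803568259/17551298807456546
16274936081619023200/369051288418808939
88954805192198098431339/2017143741922399049006
1340203521820770372391357/30390524054345635414437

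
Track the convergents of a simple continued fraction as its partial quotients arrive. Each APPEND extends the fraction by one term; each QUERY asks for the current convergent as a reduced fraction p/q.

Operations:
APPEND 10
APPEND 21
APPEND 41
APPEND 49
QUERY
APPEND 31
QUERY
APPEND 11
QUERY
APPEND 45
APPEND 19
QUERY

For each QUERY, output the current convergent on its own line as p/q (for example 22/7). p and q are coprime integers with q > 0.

APPEND 10: p_0 = 10·1 + 0 = 10, q_0 = 10·0 + 1 = 1 → 10/1
APPEND 21: p_1 = 21·10 + 1 = 211, q_1 = 21·1 + 0 = 21 → 211/21
APPEND 41: p_2 = 41·211 + 10 = 8661, q_2 = 41·21 + 1 = 862 → 8661/862
APPEND 49: p_3 = 49·8661 + 211 = 424600, q_3 = 49·862 + 21 = 42259 → 424600/42259
APPEND 31: p_4 = 31·424600 + 8661 = 13171261, q_4 = 31·42259 + 862 = 1310891 → 13171261/1310891
APPEND 11: p_5 = 11·13171261 + 424600 = 145308471, q_5 = 11·1310891 + 42259 = 14462060 → 145308471/14462060
APPEND 45: p_6 = 45·145308471 + 13171261 = 6552052456, q_6 = 45·14462060 + 1310891 = 652103591 → 6552052456/652103591
APPEND 19: p_7 = 19·6552052456 + 145308471 = 124634305135, q_7 = 19·652103591 + 14462060 = 12404430289 → 124634305135/12404430289

424600/42259
13171261/1310891
145308471/14462060
124634305135/12404430289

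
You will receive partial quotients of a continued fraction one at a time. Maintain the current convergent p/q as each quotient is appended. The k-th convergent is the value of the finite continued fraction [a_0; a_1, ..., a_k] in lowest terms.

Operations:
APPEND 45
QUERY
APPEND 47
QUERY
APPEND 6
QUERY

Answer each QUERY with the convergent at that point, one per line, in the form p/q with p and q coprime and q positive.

45/1
2116/47
12741/283

APPEND 45: p_0 = 45·1 + 0 = 45, q_0 = 45·0 + 1 = 1 → 45/1
APPEND 47: p_1 = 47·45 + 1 = 2116, q_1 = 47·1 + 0 = 47 → 2116/47
APPEND 6: p_2 = 6·2116 + 45 = 12741, q_2 = 6·47 + 1 = 283 → 12741/283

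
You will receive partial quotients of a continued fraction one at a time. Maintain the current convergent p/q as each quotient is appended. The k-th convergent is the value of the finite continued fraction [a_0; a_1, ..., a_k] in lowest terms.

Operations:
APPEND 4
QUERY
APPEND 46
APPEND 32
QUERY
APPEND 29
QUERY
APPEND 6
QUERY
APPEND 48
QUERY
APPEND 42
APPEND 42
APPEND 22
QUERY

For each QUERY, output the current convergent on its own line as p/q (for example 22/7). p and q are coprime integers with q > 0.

4/1
5924/1473
171981/42763
1037810/258051
49986861/12429211
1944049235042/483386987167

APPEND 4: p_0 = 4·1 + 0 = 4, q_0 = 4·0 + 1 = 1 → 4/1
APPEND 46: p_1 = 46·4 + 1 = 185, q_1 = 46·1 + 0 = 46 → 185/46
APPEND 32: p_2 = 32·185 + 4 = 5924, q_2 = 32·46 + 1 = 1473 → 5924/1473
APPEND 29: p_3 = 29·5924 + 185 = 171981, q_3 = 29·1473 + 46 = 42763 → 171981/42763
APPEND 6: p_4 = 6·171981 + 5924 = 1037810, q_4 = 6·42763 + 1473 = 258051 → 1037810/258051
APPEND 48: p_5 = 48·1037810 + 171981 = 49986861, q_5 = 48·258051 + 42763 = 12429211 → 49986861/12429211
APPEND 42: p_6 = 42·49986861 + 1037810 = 2100485972, q_6 = 42·12429211 + 258051 = 522284913 → 2100485972/522284913
APPEND 42: p_7 = 42·2100485972 + 49986861 = 88270397685, q_7 = 42·522284913 + 12429211 = 21948395557 → 88270397685/21948395557
APPEND 22: p_8 = 22·88270397685 + 2100485972 = 1944049235042, q_8 = 22·21948395557 + 522284913 = 483386987167 → 1944049235042/483386987167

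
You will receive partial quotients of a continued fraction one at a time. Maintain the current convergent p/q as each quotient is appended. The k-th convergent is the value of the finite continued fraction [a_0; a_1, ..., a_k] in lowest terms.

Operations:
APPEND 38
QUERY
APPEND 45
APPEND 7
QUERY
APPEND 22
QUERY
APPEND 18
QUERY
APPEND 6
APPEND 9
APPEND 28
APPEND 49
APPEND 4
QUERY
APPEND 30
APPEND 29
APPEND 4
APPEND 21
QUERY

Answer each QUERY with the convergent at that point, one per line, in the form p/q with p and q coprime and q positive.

38/1
12015/316
266041/6997
4800753/126262
1476452427803/38831374253
111152281122924973/2923355840039885

APPEND 38: p_0 = 38·1 + 0 = 38, q_0 = 38·0 + 1 = 1 → 38/1
APPEND 45: p_1 = 45·38 + 1 = 1711, q_1 = 45·1 + 0 = 45 → 1711/45
APPEND 7: p_2 = 7·1711 + 38 = 12015, q_2 = 7·45 + 1 = 316 → 12015/316
APPEND 22: p_3 = 22·12015 + 1711 = 266041, q_3 = 22·316 + 45 = 6997 → 266041/6997
APPEND 18: p_4 = 18·266041 + 12015 = 4800753, q_4 = 18·6997 + 316 = 126262 → 4800753/126262
APPEND 6: p_5 = 6·4800753 + 266041 = 29070559, q_5 = 6·126262 + 6997 = 764569 → 29070559/764569
APPEND 9: p_6 = 9·29070559 + 4800753 = 266435784, q_6 = 9·764569 + 126262 = 7007383 → 266435784/7007383
APPEND 28: p_7 = 28·266435784 + 29070559 = 7489272511, q_7 = 28·7007383 + 764569 = 196971293 → 7489272511/196971293
APPEND 49: p_8 = 49·7489272511 + 266435784 = 367240788823, q_8 = 49·196971293 + 7007383 = 9658600740 → 367240788823/9658600740
APPEND 4: p_9 = 4·367240788823 + 7489272511 = 1476452427803, q_9 = 4·9658600740 + 196971293 = 38831374253 → 1476452427803/38831374253
APPEND 30: p_10 = 30·1476452427803 + 367240788823 = 44660813622913, q_10 = 30·38831374253 + 9658600740 = 1174599828330 → 44660813622913/1174599828330
APPEND 29: p_11 = 29·44660813622913 + 1476452427803 = 1296640047492280, q_11 = 29·1174599828330 + 38831374253 = 34102226395823 → 1296640047492280/34102226395823
APPEND 4: p_12 = 4·1296640047492280 + 44660813622913 = 5231221003592033, q_12 = 4·34102226395823 + 1174599828330 = 137583505411622 → 5231221003592033/137583505411622
APPEND 21: p_13 = 21·5231221003592033 + 1296640047492280 = 111152281122924973, q_13 = 21·137583505411622 + 34102226395823 = 2923355840039885 → 111152281122924973/2923355840039885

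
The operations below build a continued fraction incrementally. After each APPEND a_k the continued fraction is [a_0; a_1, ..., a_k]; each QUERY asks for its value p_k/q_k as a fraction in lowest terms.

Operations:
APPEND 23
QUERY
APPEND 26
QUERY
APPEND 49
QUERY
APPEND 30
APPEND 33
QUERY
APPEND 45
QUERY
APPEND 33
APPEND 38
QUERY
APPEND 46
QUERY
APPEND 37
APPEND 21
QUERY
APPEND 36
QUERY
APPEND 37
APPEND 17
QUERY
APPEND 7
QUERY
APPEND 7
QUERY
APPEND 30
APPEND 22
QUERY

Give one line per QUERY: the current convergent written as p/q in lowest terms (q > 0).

23/1
599/26
29374/1275
29129401/1264383
1311704864/56935511
1647296521558/71502112859
75818955381581/3290977327760
59021740513822736/2561881905367319
2127589607143258551/92349586256463463
1341384822088987873642/58223791333963226113
9468473591827729504617/410986035911137098241
67620699964883094405961/2935126042711922913800
44905589095807935451441795/1949160007022626062183102

APPEND 23: p_0 = 23·1 + 0 = 23, q_0 = 23·0 + 1 = 1 → 23/1
APPEND 26: p_1 = 26·23 + 1 = 599, q_1 = 26·1 + 0 = 26 → 599/26
APPEND 49: p_2 = 49·599 + 23 = 29374, q_2 = 49·26 + 1 = 1275 → 29374/1275
APPEND 30: p_3 = 30·29374 + 599 = 881819, q_3 = 30·1275 + 26 = 38276 → 881819/38276
APPEND 33: p_4 = 33·881819 + 29374 = 29129401, q_4 = 33·38276 + 1275 = 1264383 → 29129401/1264383
APPEND 45: p_5 = 45·29129401 + 881819 = 1311704864, q_5 = 45·1264383 + 38276 = 56935511 → 1311704864/56935511
APPEND 33: p_6 = 33·1311704864 + 29129401 = 43315389913, q_6 = 33·56935511 + 1264383 = 1880136246 → 43315389913/1880136246
APPEND 38: p_7 = 38·43315389913 + 1311704864 = 1647296521558, q_7 = 38·1880136246 + 56935511 = 71502112859 → 1647296521558/71502112859
APPEND 46: p_8 = 46·1647296521558 + 43315389913 = 75818955381581, q_8 = 46·71502112859 + 1880136246 = 3290977327760 → 75818955381581/3290977327760
APPEND 37: p_9 = 37·75818955381581 + 1647296521558 = 2806948645640055, q_9 = 37·3290977327760 + 71502112859 = 121837663239979 → 2806948645640055/121837663239979
APPEND 21: p_10 = 21·2806948645640055 + 75818955381581 = 59021740513822736, q_10 = 21·121837663239979 + 3290977327760 = 2561881905367319 → 59021740513822736/2561881905367319
APPEND 36: p_11 = 36·59021740513822736 + 2806948645640055 = 2127589607143258551, q_11 = 36·2561881905367319 + 121837663239979 = 92349586256463463 → 2127589607143258551/92349586256463463
APPEND 37: p_12 = 37·2127589607143258551 + 59021740513822736 = 78779837204814389123, q_12 = 37·92349586256463463 + 2561881905367319 = 3419496573394515450 → 78779837204814389123/3419496573394515450
APPEND 17: p_13 = 17·78779837204814389123 + 2127589607143258551 = 1341384822088987873642, q_13 = 17·3419496573394515450 + 92349586256463463 = 58223791333963226113 → 1341384822088987873642/58223791333963226113
APPEND 7: p_14 = 7·1341384822088987873642 + 78779837204814389123 = 9468473591827729504617, q_14 = 7·58223791333963226113 + 3419496573394515450 = 410986035911137098241 → 9468473591827729504617/410986035911137098241
APPEND 7: p_15 = 7·9468473591827729504617 + 1341384822088987873642 = 67620699964883094405961, q_15 = 7·410986035911137098241 + 58223791333963226113 = 2935126042711922913800 → 67620699964883094405961/2935126042711922913800
APPEND 30: p_16 = 30·67620699964883094405961 + 9468473591827729504617 = 2038089472538320561683447, q_16 = 30·2935126042711922913800 + 410986035911137098241 = 88464767317268824512241 → 2038089472538320561683447/88464767317268824512241
APPEND 22: p_17 = 22·2038089472538320561683447 + 67620699964883094405961 = 44905589095807935451441795, q_17 = 22·88464767317268824512241 + 2935126042711922913800 = 1949160007022626062183102 → 44905589095807935451441795/1949160007022626062183102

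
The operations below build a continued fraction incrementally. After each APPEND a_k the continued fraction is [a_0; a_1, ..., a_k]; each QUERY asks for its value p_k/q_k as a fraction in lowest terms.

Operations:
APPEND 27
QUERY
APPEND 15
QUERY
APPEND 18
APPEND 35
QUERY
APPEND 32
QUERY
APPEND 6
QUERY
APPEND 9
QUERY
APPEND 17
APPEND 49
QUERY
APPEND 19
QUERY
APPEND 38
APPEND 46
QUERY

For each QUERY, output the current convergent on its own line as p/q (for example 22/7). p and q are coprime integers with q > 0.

APPEND 27: p_0 = 27·1 + 0 = 27, q_0 = 27·0 + 1 = 1 → 27/1
APPEND 15: p_1 = 15·27 + 1 = 406, q_1 = 15·1 + 0 = 15 → 406/15
APPEND 18: p_2 = 18·406 + 27 = 7335, q_2 = 18·15 + 1 = 271 → 7335/271
APPEND 35: p_3 = 35·7335 + 406 = 257131, q_3 = 35·271 + 15 = 9500 → 257131/9500
APPEND 32: p_4 = 32·257131 + 7335 = 8235527, q_4 = 32·9500 + 271 = 304271 → 8235527/304271
APPEND 6: p_5 = 6·8235527 + 257131 = 49670293, q_5 = 6·304271 + 9500 = 1835126 → 49670293/1835126
APPEND 9: p_6 = 9·49670293 + 8235527 = 455268164, q_6 = 9·1835126 + 304271 = 16820405 → 455268164/16820405
APPEND 17: p_7 = 17·455268164 + 49670293 = 7789229081, q_7 = 17·16820405 + 1835126 = 287782011 → 7789229081/287782011
APPEND 49: p_8 = 49·7789229081 + 455268164 = 382127493133, q_8 = 49·287782011 + 16820405 = 14118138944 → 382127493133/14118138944
APPEND 19: p_9 = 19·382127493133 + 7789229081 = 7268211598608, q_9 = 19·14118138944 + 287782011 = 268532421947 → 7268211598608/268532421947
APPEND 38: p_10 = 38·7268211598608 + 382127493133 = 276574168240237, q_10 = 38·268532421947 + 14118138944 = 10218350172930 → 276574168240237/10218350172930
APPEND 46: p_11 = 46·276574168240237 + 7268211598608 = 12729679950649510, q_11 = 46·10218350172930 + 268532421947 = 470312640376727 → 12729679950649510/470312640376727

27/1
406/15
257131/9500
8235527/304271
49670293/1835126
455268164/16820405
382127493133/14118138944
7268211598608/268532421947
12729679950649510/470312640376727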